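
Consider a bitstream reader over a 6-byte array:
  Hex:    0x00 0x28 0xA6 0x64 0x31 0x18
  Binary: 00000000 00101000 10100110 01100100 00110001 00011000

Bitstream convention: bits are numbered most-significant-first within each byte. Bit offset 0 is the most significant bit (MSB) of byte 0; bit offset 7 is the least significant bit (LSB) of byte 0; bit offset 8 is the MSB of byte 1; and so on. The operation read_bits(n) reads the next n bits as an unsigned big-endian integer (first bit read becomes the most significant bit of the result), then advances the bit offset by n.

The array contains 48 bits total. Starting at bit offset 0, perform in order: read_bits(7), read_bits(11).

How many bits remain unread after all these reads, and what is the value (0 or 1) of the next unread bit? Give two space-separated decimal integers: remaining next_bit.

Answer: 30 1

Derivation:
Read 1: bits[0:7] width=7 -> value=0 (bin 0000000); offset now 7 = byte 0 bit 7; 41 bits remain
Read 2: bits[7:18] width=11 -> value=162 (bin 00010100010); offset now 18 = byte 2 bit 2; 30 bits remain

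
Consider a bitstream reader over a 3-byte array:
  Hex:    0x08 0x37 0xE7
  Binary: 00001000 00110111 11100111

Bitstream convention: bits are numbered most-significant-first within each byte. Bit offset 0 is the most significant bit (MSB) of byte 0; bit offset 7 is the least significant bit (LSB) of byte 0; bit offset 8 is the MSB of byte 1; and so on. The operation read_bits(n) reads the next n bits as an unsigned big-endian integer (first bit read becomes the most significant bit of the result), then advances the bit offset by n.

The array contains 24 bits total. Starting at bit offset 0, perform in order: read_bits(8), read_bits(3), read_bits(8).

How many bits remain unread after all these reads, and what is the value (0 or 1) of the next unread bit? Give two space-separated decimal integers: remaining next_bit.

Read 1: bits[0:8] width=8 -> value=8 (bin 00001000); offset now 8 = byte 1 bit 0; 16 bits remain
Read 2: bits[8:11] width=3 -> value=1 (bin 001); offset now 11 = byte 1 bit 3; 13 bits remain
Read 3: bits[11:19] width=8 -> value=191 (bin 10111111); offset now 19 = byte 2 bit 3; 5 bits remain

Answer: 5 0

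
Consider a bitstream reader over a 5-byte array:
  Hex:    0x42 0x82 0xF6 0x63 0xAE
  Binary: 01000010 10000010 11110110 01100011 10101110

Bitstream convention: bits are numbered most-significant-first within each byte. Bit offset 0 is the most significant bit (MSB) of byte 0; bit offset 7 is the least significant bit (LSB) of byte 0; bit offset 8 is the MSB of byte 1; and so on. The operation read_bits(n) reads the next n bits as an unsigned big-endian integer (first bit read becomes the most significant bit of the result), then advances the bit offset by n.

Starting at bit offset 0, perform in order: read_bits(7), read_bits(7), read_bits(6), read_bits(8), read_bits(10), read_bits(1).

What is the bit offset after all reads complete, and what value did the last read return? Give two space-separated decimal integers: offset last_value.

Answer: 39 1

Derivation:
Read 1: bits[0:7] width=7 -> value=33 (bin 0100001); offset now 7 = byte 0 bit 7; 33 bits remain
Read 2: bits[7:14] width=7 -> value=32 (bin 0100000); offset now 14 = byte 1 bit 6; 26 bits remain
Read 3: bits[14:20] width=6 -> value=47 (bin 101111); offset now 20 = byte 2 bit 4; 20 bits remain
Read 4: bits[20:28] width=8 -> value=102 (bin 01100110); offset now 28 = byte 3 bit 4; 12 bits remain
Read 5: bits[28:38] width=10 -> value=235 (bin 0011101011); offset now 38 = byte 4 bit 6; 2 bits remain
Read 6: bits[38:39] width=1 -> value=1 (bin 1); offset now 39 = byte 4 bit 7; 1 bits remain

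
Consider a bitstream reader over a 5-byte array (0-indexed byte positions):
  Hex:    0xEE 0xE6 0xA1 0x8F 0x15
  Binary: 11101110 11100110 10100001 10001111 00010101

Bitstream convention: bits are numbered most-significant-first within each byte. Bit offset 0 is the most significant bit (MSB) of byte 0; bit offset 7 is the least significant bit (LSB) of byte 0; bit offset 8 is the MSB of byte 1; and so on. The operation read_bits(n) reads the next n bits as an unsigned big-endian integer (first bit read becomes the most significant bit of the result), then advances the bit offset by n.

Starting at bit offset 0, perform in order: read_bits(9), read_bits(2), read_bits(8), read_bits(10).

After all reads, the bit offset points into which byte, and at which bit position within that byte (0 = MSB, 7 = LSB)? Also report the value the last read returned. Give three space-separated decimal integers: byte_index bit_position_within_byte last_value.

Answer: 3 5 49

Derivation:
Read 1: bits[0:9] width=9 -> value=477 (bin 111011101); offset now 9 = byte 1 bit 1; 31 bits remain
Read 2: bits[9:11] width=2 -> value=3 (bin 11); offset now 11 = byte 1 bit 3; 29 bits remain
Read 3: bits[11:19] width=8 -> value=53 (bin 00110101); offset now 19 = byte 2 bit 3; 21 bits remain
Read 4: bits[19:29] width=10 -> value=49 (bin 0000110001); offset now 29 = byte 3 bit 5; 11 bits remain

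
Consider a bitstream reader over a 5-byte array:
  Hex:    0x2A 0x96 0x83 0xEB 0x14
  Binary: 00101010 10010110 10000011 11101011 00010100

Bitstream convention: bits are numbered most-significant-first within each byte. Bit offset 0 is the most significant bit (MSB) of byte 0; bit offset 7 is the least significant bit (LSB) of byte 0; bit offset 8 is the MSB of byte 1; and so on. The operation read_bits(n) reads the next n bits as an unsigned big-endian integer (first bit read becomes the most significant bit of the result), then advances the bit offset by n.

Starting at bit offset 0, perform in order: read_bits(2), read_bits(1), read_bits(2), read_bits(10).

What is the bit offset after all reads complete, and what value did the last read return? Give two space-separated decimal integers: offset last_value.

Answer: 15 331

Derivation:
Read 1: bits[0:2] width=2 -> value=0 (bin 00); offset now 2 = byte 0 bit 2; 38 bits remain
Read 2: bits[2:3] width=1 -> value=1 (bin 1); offset now 3 = byte 0 bit 3; 37 bits remain
Read 3: bits[3:5] width=2 -> value=1 (bin 01); offset now 5 = byte 0 bit 5; 35 bits remain
Read 4: bits[5:15] width=10 -> value=331 (bin 0101001011); offset now 15 = byte 1 bit 7; 25 bits remain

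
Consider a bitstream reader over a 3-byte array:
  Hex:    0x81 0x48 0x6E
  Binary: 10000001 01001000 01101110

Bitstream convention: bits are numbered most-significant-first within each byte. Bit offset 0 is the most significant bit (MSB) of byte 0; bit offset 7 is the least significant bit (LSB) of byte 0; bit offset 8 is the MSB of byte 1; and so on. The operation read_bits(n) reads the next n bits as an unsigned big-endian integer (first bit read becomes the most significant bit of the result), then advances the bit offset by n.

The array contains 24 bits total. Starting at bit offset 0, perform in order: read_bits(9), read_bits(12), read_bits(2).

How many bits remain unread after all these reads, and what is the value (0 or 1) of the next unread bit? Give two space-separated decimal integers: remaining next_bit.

Read 1: bits[0:9] width=9 -> value=258 (bin 100000010); offset now 9 = byte 1 bit 1; 15 bits remain
Read 2: bits[9:21] width=12 -> value=2317 (bin 100100001101); offset now 21 = byte 2 bit 5; 3 bits remain
Read 3: bits[21:23] width=2 -> value=3 (bin 11); offset now 23 = byte 2 bit 7; 1 bits remain

Answer: 1 0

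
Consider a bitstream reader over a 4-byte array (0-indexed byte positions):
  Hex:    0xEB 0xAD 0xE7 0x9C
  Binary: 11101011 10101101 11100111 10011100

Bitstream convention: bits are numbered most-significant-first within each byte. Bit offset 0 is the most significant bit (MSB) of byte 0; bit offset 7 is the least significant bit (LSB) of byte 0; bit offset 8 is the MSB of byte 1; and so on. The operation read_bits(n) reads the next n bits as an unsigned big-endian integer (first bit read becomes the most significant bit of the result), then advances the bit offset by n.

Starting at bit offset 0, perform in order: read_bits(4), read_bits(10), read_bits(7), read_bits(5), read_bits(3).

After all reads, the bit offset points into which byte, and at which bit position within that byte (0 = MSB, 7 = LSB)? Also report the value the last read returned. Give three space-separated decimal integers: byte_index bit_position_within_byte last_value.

Answer: 3 5 3

Derivation:
Read 1: bits[0:4] width=4 -> value=14 (bin 1110); offset now 4 = byte 0 bit 4; 28 bits remain
Read 2: bits[4:14] width=10 -> value=747 (bin 1011101011); offset now 14 = byte 1 bit 6; 18 bits remain
Read 3: bits[14:21] width=7 -> value=60 (bin 0111100); offset now 21 = byte 2 bit 5; 11 bits remain
Read 4: bits[21:26] width=5 -> value=30 (bin 11110); offset now 26 = byte 3 bit 2; 6 bits remain
Read 5: bits[26:29] width=3 -> value=3 (bin 011); offset now 29 = byte 3 bit 5; 3 bits remain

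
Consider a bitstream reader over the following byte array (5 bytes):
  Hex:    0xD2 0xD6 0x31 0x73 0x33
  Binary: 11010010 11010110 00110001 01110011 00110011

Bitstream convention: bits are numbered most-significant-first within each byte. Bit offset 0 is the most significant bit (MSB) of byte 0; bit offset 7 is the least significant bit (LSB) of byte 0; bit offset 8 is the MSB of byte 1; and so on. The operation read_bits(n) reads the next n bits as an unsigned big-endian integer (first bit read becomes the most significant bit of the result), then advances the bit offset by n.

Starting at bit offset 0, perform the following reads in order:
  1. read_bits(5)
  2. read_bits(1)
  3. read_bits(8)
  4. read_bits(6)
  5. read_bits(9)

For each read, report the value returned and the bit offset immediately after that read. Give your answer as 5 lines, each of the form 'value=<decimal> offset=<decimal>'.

Answer: value=26 offset=5
value=0 offset=6
value=181 offset=14
value=35 offset=20
value=46 offset=29

Derivation:
Read 1: bits[0:5] width=5 -> value=26 (bin 11010); offset now 5 = byte 0 bit 5; 35 bits remain
Read 2: bits[5:6] width=1 -> value=0 (bin 0); offset now 6 = byte 0 bit 6; 34 bits remain
Read 3: bits[6:14] width=8 -> value=181 (bin 10110101); offset now 14 = byte 1 bit 6; 26 bits remain
Read 4: bits[14:20] width=6 -> value=35 (bin 100011); offset now 20 = byte 2 bit 4; 20 bits remain
Read 5: bits[20:29] width=9 -> value=46 (bin 000101110); offset now 29 = byte 3 bit 5; 11 bits remain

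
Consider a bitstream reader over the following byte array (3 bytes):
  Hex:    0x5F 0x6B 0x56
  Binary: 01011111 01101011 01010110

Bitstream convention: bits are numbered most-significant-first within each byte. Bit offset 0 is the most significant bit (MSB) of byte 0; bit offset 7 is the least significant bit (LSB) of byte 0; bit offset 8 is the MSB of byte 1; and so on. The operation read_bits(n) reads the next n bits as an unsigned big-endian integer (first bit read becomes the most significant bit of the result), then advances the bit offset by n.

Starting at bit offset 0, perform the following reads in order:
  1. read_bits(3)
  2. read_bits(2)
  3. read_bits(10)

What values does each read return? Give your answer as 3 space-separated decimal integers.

Answer: 2 3 949

Derivation:
Read 1: bits[0:3] width=3 -> value=2 (bin 010); offset now 3 = byte 0 bit 3; 21 bits remain
Read 2: bits[3:5] width=2 -> value=3 (bin 11); offset now 5 = byte 0 bit 5; 19 bits remain
Read 3: bits[5:15] width=10 -> value=949 (bin 1110110101); offset now 15 = byte 1 bit 7; 9 bits remain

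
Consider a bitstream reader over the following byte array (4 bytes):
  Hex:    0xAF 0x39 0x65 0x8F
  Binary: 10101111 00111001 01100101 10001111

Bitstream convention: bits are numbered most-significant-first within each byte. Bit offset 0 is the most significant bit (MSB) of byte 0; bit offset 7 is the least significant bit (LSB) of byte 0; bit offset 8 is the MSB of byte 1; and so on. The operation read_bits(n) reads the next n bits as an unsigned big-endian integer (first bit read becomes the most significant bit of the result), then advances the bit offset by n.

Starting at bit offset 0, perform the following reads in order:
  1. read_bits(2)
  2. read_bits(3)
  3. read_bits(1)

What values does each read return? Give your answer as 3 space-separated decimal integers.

Read 1: bits[0:2] width=2 -> value=2 (bin 10); offset now 2 = byte 0 bit 2; 30 bits remain
Read 2: bits[2:5] width=3 -> value=5 (bin 101); offset now 5 = byte 0 bit 5; 27 bits remain
Read 3: bits[5:6] width=1 -> value=1 (bin 1); offset now 6 = byte 0 bit 6; 26 bits remain

Answer: 2 5 1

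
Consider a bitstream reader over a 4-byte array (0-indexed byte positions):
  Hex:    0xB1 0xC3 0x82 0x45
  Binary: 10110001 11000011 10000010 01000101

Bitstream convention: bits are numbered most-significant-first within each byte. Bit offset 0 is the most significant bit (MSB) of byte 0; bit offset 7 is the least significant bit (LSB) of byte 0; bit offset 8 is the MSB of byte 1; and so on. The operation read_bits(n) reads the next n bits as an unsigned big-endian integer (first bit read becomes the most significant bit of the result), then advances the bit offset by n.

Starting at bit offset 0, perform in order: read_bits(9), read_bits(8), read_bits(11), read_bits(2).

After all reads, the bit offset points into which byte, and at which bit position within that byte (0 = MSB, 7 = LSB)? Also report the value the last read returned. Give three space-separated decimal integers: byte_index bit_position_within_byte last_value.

Read 1: bits[0:9] width=9 -> value=355 (bin 101100011); offset now 9 = byte 1 bit 1; 23 bits remain
Read 2: bits[9:17] width=8 -> value=135 (bin 10000111); offset now 17 = byte 2 bit 1; 15 bits remain
Read 3: bits[17:28] width=11 -> value=36 (bin 00000100100); offset now 28 = byte 3 bit 4; 4 bits remain
Read 4: bits[28:30] width=2 -> value=1 (bin 01); offset now 30 = byte 3 bit 6; 2 bits remain

Answer: 3 6 1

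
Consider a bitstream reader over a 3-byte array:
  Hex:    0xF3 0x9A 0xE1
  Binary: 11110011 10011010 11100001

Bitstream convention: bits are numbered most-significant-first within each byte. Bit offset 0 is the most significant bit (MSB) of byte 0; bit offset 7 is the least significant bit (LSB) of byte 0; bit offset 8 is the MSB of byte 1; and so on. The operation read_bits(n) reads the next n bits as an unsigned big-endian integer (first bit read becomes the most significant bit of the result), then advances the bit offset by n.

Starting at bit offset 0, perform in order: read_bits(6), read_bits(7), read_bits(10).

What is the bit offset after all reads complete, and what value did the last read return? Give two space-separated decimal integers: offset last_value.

Read 1: bits[0:6] width=6 -> value=60 (bin 111100); offset now 6 = byte 0 bit 6; 18 bits remain
Read 2: bits[6:13] width=7 -> value=115 (bin 1110011); offset now 13 = byte 1 bit 5; 11 bits remain
Read 3: bits[13:23] width=10 -> value=368 (bin 0101110000); offset now 23 = byte 2 bit 7; 1 bits remain

Answer: 23 368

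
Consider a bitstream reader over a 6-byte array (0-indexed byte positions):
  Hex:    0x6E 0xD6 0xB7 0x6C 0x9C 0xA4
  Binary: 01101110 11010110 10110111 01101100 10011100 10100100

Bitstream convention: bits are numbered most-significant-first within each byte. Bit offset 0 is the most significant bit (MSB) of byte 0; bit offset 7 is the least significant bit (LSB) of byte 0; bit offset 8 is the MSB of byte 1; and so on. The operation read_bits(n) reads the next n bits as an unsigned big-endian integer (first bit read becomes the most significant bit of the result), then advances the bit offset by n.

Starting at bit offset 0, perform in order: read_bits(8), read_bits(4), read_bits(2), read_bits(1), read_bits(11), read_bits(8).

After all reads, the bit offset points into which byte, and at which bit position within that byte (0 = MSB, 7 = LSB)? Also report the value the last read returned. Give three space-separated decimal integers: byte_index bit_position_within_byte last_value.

Answer: 4 2 178

Derivation:
Read 1: bits[0:8] width=8 -> value=110 (bin 01101110); offset now 8 = byte 1 bit 0; 40 bits remain
Read 2: bits[8:12] width=4 -> value=13 (bin 1101); offset now 12 = byte 1 bit 4; 36 bits remain
Read 3: bits[12:14] width=2 -> value=1 (bin 01); offset now 14 = byte 1 bit 6; 34 bits remain
Read 4: bits[14:15] width=1 -> value=1 (bin 1); offset now 15 = byte 1 bit 7; 33 bits remain
Read 5: bits[15:26] width=11 -> value=733 (bin 01011011101); offset now 26 = byte 3 bit 2; 22 bits remain
Read 6: bits[26:34] width=8 -> value=178 (bin 10110010); offset now 34 = byte 4 bit 2; 14 bits remain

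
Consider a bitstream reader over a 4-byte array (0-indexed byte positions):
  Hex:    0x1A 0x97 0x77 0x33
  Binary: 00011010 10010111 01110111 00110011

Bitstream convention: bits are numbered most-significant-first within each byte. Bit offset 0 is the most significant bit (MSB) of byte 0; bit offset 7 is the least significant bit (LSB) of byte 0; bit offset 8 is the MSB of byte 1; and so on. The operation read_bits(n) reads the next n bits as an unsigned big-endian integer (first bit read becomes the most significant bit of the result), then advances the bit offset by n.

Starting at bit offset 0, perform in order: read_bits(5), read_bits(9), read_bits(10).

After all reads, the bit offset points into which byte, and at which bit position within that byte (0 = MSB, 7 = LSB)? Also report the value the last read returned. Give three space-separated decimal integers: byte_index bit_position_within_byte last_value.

Answer: 3 0 887

Derivation:
Read 1: bits[0:5] width=5 -> value=3 (bin 00011); offset now 5 = byte 0 bit 5; 27 bits remain
Read 2: bits[5:14] width=9 -> value=165 (bin 010100101); offset now 14 = byte 1 bit 6; 18 bits remain
Read 3: bits[14:24] width=10 -> value=887 (bin 1101110111); offset now 24 = byte 3 bit 0; 8 bits remain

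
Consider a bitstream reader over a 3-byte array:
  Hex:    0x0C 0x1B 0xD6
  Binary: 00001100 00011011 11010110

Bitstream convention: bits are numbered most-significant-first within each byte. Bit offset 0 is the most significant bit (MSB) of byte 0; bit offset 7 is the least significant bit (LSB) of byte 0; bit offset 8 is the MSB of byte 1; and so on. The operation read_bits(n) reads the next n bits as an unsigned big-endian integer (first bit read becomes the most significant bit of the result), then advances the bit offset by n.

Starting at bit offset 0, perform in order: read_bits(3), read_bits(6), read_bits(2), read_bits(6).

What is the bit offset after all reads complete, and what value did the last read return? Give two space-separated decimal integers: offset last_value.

Read 1: bits[0:3] width=3 -> value=0 (bin 000); offset now 3 = byte 0 bit 3; 21 bits remain
Read 2: bits[3:9] width=6 -> value=24 (bin 011000); offset now 9 = byte 1 bit 1; 15 bits remain
Read 3: bits[9:11] width=2 -> value=0 (bin 00); offset now 11 = byte 1 bit 3; 13 bits remain
Read 4: bits[11:17] width=6 -> value=55 (bin 110111); offset now 17 = byte 2 bit 1; 7 bits remain

Answer: 17 55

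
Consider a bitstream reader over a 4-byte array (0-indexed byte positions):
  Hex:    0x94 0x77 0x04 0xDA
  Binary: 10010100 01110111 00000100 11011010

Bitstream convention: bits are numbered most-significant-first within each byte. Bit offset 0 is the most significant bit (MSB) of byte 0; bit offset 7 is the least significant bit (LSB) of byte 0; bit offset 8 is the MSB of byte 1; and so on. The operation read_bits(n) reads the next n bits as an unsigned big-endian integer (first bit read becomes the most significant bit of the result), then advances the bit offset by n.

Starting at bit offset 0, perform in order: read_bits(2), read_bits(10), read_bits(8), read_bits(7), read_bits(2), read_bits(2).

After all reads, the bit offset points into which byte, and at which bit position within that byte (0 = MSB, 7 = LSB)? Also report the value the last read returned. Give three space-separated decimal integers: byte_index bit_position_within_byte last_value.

Read 1: bits[0:2] width=2 -> value=2 (bin 10); offset now 2 = byte 0 bit 2; 30 bits remain
Read 2: bits[2:12] width=10 -> value=327 (bin 0101000111); offset now 12 = byte 1 bit 4; 20 bits remain
Read 3: bits[12:20] width=8 -> value=112 (bin 01110000); offset now 20 = byte 2 bit 4; 12 bits remain
Read 4: bits[20:27] width=7 -> value=38 (bin 0100110); offset now 27 = byte 3 bit 3; 5 bits remain
Read 5: bits[27:29] width=2 -> value=3 (bin 11); offset now 29 = byte 3 bit 5; 3 bits remain
Read 6: bits[29:31] width=2 -> value=1 (bin 01); offset now 31 = byte 3 bit 7; 1 bits remain

Answer: 3 7 1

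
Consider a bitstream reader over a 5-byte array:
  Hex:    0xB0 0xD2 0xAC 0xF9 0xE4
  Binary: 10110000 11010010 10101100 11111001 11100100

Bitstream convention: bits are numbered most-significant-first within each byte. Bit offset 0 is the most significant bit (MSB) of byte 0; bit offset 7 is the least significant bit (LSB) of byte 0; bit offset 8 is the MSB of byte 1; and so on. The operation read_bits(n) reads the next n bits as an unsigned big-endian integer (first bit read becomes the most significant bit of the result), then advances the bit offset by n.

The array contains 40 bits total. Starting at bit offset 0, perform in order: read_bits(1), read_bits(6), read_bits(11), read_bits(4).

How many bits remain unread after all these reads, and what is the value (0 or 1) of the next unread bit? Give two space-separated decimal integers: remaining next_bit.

Answer: 18 0

Derivation:
Read 1: bits[0:1] width=1 -> value=1 (bin 1); offset now 1 = byte 0 bit 1; 39 bits remain
Read 2: bits[1:7] width=6 -> value=24 (bin 011000); offset now 7 = byte 0 bit 7; 33 bits remain
Read 3: bits[7:18] width=11 -> value=842 (bin 01101001010); offset now 18 = byte 2 bit 2; 22 bits remain
Read 4: bits[18:22] width=4 -> value=11 (bin 1011); offset now 22 = byte 2 bit 6; 18 bits remain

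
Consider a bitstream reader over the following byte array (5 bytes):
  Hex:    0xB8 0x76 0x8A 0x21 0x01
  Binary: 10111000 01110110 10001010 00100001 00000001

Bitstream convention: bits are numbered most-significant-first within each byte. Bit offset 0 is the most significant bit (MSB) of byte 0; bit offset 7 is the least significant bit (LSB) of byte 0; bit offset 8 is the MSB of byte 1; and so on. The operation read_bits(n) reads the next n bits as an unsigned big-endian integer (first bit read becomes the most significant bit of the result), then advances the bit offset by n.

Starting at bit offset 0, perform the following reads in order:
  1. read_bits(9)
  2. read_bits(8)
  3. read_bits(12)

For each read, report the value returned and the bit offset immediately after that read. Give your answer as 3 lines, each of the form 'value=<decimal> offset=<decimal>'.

Answer: value=368 offset=9
value=237 offset=17
value=324 offset=29

Derivation:
Read 1: bits[0:9] width=9 -> value=368 (bin 101110000); offset now 9 = byte 1 bit 1; 31 bits remain
Read 2: bits[9:17] width=8 -> value=237 (bin 11101101); offset now 17 = byte 2 bit 1; 23 bits remain
Read 3: bits[17:29] width=12 -> value=324 (bin 000101000100); offset now 29 = byte 3 bit 5; 11 bits remain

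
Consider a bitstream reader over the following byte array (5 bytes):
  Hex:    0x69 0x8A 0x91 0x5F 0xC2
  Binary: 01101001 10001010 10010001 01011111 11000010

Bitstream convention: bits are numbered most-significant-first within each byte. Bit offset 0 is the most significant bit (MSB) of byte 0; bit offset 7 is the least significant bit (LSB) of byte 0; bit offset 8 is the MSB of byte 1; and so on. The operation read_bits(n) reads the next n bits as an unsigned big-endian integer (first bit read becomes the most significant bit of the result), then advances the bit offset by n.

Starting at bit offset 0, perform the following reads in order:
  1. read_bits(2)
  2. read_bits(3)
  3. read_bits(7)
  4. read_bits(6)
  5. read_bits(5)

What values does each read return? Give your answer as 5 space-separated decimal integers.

Read 1: bits[0:2] width=2 -> value=1 (bin 01); offset now 2 = byte 0 bit 2; 38 bits remain
Read 2: bits[2:5] width=3 -> value=5 (bin 101); offset now 5 = byte 0 bit 5; 35 bits remain
Read 3: bits[5:12] width=7 -> value=24 (bin 0011000); offset now 12 = byte 1 bit 4; 28 bits remain
Read 4: bits[12:18] width=6 -> value=42 (bin 101010); offset now 18 = byte 2 bit 2; 22 bits remain
Read 5: bits[18:23] width=5 -> value=8 (bin 01000); offset now 23 = byte 2 bit 7; 17 bits remain

Answer: 1 5 24 42 8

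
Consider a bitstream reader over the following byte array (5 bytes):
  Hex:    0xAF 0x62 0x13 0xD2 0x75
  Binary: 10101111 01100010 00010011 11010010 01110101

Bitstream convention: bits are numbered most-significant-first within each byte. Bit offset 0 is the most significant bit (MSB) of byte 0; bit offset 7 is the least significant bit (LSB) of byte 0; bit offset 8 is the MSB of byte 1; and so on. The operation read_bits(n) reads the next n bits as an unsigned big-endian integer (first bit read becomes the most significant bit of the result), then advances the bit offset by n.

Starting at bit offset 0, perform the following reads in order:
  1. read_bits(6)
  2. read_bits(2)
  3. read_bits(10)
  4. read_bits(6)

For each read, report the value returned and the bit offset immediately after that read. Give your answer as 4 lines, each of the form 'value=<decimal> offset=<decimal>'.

Read 1: bits[0:6] width=6 -> value=43 (bin 101011); offset now 6 = byte 0 bit 6; 34 bits remain
Read 2: bits[6:8] width=2 -> value=3 (bin 11); offset now 8 = byte 1 bit 0; 32 bits remain
Read 3: bits[8:18] width=10 -> value=392 (bin 0110001000); offset now 18 = byte 2 bit 2; 22 bits remain
Read 4: bits[18:24] width=6 -> value=19 (bin 010011); offset now 24 = byte 3 bit 0; 16 bits remain

Answer: value=43 offset=6
value=3 offset=8
value=392 offset=18
value=19 offset=24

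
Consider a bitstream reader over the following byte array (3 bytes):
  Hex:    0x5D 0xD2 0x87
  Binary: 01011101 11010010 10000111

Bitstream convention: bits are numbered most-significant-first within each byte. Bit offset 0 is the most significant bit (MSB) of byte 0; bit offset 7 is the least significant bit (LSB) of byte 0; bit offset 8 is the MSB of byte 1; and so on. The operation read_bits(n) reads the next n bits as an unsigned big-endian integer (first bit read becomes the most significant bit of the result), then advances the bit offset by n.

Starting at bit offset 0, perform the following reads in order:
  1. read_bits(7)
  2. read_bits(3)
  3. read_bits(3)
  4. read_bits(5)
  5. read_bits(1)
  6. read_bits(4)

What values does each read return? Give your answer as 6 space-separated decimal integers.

Read 1: bits[0:7] width=7 -> value=46 (bin 0101110); offset now 7 = byte 0 bit 7; 17 bits remain
Read 2: bits[7:10] width=3 -> value=7 (bin 111); offset now 10 = byte 1 bit 2; 14 bits remain
Read 3: bits[10:13] width=3 -> value=2 (bin 010); offset now 13 = byte 1 bit 5; 11 bits remain
Read 4: bits[13:18] width=5 -> value=10 (bin 01010); offset now 18 = byte 2 bit 2; 6 bits remain
Read 5: bits[18:19] width=1 -> value=0 (bin 0); offset now 19 = byte 2 bit 3; 5 bits remain
Read 6: bits[19:23] width=4 -> value=3 (bin 0011); offset now 23 = byte 2 bit 7; 1 bits remain

Answer: 46 7 2 10 0 3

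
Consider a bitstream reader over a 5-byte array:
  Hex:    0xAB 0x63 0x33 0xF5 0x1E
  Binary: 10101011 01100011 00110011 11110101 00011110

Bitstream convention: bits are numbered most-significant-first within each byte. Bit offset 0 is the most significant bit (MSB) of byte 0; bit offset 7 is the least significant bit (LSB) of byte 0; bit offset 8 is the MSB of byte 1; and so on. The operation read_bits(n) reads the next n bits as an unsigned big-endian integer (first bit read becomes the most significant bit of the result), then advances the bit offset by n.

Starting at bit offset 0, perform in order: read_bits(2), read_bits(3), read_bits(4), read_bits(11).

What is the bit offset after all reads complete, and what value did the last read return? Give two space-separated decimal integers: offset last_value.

Answer: 20 1587

Derivation:
Read 1: bits[0:2] width=2 -> value=2 (bin 10); offset now 2 = byte 0 bit 2; 38 bits remain
Read 2: bits[2:5] width=3 -> value=5 (bin 101); offset now 5 = byte 0 bit 5; 35 bits remain
Read 3: bits[5:9] width=4 -> value=6 (bin 0110); offset now 9 = byte 1 bit 1; 31 bits remain
Read 4: bits[9:20] width=11 -> value=1587 (bin 11000110011); offset now 20 = byte 2 bit 4; 20 bits remain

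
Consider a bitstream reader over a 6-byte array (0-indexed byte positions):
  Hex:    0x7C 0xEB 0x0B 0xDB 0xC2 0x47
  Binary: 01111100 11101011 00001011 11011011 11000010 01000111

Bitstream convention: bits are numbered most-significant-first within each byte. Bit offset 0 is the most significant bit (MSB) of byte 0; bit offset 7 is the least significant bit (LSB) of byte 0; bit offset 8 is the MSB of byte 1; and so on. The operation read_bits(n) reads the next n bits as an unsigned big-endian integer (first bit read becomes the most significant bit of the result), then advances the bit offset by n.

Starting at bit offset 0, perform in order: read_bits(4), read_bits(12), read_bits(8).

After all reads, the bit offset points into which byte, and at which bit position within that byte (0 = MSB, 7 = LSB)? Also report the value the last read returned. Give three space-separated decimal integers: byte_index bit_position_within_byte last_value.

Answer: 3 0 11

Derivation:
Read 1: bits[0:4] width=4 -> value=7 (bin 0111); offset now 4 = byte 0 bit 4; 44 bits remain
Read 2: bits[4:16] width=12 -> value=3307 (bin 110011101011); offset now 16 = byte 2 bit 0; 32 bits remain
Read 3: bits[16:24] width=8 -> value=11 (bin 00001011); offset now 24 = byte 3 bit 0; 24 bits remain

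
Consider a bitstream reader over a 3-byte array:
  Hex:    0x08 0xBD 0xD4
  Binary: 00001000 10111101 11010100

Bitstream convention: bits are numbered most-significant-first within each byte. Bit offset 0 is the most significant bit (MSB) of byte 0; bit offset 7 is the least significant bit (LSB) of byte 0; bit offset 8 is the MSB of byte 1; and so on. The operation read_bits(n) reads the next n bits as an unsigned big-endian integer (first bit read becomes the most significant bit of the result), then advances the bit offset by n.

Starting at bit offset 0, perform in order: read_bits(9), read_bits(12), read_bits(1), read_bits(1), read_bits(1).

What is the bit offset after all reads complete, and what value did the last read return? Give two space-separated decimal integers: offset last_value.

Read 1: bits[0:9] width=9 -> value=17 (bin 000010001); offset now 9 = byte 1 bit 1; 15 bits remain
Read 2: bits[9:21] width=12 -> value=1978 (bin 011110111010); offset now 21 = byte 2 bit 5; 3 bits remain
Read 3: bits[21:22] width=1 -> value=1 (bin 1); offset now 22 = byte 2 bit 6; 2 bits remain
Read 4: bits[22:23] width=1 -> value=0 (bin 0); offset now 23 = byte 2 bit 7; 1 bits remain
Read 5: bits[23:24] width=1 -> value=0 (bin 0); offset now 24 = byte 3 bit 0; 0 bits remain

Answer: 24 0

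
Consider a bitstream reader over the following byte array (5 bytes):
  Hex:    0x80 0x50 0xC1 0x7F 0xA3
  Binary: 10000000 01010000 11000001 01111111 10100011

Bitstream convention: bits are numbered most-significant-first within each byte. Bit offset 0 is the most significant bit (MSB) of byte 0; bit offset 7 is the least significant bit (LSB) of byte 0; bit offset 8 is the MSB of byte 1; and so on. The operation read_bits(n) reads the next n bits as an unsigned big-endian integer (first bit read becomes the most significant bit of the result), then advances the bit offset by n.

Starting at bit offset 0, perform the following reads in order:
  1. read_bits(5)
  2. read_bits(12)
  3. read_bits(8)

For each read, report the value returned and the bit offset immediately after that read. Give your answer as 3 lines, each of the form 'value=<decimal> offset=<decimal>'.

Answer: value=16 offset=5
value=161 offset=17
value=130 offset=25

Derivation:
Read 1: bits[0:5] width=5 -> value=16 (bin 10000); offset now 5 = byte 0 bit 5; 35 bits remain
Read 2: bits[5:17] width=12 -> value=161 (bin 000010100001); offset now 17 = byte 2 bit 1; 23 bits remain
Read 3: bits[17:25] width=8 -> value=130 (bin 10000010); offset now 25 = byte 3 bit 1; 15 bits remain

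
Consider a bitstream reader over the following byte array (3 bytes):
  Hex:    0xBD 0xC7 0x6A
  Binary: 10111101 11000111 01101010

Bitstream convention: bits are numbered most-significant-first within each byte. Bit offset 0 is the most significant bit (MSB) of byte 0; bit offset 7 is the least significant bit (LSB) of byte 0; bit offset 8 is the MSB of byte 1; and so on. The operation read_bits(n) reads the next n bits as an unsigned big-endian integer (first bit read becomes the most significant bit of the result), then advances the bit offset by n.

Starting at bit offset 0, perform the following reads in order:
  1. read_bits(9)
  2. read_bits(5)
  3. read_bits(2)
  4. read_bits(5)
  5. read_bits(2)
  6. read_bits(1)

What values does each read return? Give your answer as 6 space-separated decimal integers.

Read 1: bits[0:9] width=9 -> value=379 (bin 101111011); offset now 9 = byte 1 bit 1; 15 bits remain
Read 2: bits[9:14] width=5 -> value=17 (bin 10001); offset now 14 = byte 1 bit 6; 10 bits remain
Read 3: bits[14:16] width=2 -> value=3 (bin 11); offset now 16 = byte 2 bit 0; 8 bits remain
Read 4: bits[16:21] width=5 -> value=13 (bin 01101); offset now 21 = byte 2 bit 5; 3 bits remain
Read 5: bits[21:23] width=2 -> value=1 (bin 01); offset now 23 = byte 2 bit 7; 1 bits remain
Read 6: bits[23:24] width=1 -> value=0 (bin 0); offset now 24 = byte 3 bit 0; 0 bits remain

Answer: 379 17 3 13 1 0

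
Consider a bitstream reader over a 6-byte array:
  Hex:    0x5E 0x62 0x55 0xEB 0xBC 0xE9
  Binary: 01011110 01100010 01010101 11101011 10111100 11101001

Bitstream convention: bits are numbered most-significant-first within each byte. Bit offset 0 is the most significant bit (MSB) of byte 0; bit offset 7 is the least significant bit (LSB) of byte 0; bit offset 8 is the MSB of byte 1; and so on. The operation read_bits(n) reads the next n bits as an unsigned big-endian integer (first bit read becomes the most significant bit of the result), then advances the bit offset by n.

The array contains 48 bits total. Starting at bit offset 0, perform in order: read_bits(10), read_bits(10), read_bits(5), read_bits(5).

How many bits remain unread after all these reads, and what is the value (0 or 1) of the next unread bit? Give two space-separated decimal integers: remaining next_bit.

Read 1: bits[0:10] width=10 -> value=377 (bin 0101111001); offset now 10 = byte 1 bit 2; 38 bits remain
Read 2: bits[10:20] width=10 -> value=549 (bin 1000100101); offset now 20 = byte 2 bit 4; 28 bits remain
Read 3: bits[20:25] width=5 -> value=11 (bin 01011); offset now 25 = byte 3 bit 1; 23 bits remain
Read 4: bits[25:30] width=5 -> value=26 (bin 11010); offset now 30 = byte 3 bit 6; 18 bits remain

Answer: 18 1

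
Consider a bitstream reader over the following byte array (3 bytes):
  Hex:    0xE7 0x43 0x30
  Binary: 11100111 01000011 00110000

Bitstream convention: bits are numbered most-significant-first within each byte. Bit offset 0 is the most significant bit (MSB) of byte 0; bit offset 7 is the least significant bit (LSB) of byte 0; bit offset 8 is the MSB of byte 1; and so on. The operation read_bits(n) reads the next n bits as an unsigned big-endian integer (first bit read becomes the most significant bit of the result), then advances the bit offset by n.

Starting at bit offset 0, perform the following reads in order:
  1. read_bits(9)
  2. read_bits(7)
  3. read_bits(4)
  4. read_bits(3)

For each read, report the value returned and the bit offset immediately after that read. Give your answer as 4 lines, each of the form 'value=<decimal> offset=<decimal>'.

Read 1: bits[0:9] width=9 -> value=462 (bin 111001110); offset now 9 = byte 1 bit 1; 15 bits remain
Read 2: bits[9:16] width=7 -> value=67 (bin 1000011); offset now 16 = byte 2 bit 0; 8 bits remain
Read 3: bits[16:20] width=4 -> value=3 (bin 0011); offset now 20 = byte 2 bit 4; 4 bits remain
Read 4: bits[20:23] width=3 -> value=0 (bin 000); offset now 23 = byte 2 bit 7; 1 bits remain

Answer: value=462 offset=9
value=67 offset=16
value=3 offset=20
value=0 offset=23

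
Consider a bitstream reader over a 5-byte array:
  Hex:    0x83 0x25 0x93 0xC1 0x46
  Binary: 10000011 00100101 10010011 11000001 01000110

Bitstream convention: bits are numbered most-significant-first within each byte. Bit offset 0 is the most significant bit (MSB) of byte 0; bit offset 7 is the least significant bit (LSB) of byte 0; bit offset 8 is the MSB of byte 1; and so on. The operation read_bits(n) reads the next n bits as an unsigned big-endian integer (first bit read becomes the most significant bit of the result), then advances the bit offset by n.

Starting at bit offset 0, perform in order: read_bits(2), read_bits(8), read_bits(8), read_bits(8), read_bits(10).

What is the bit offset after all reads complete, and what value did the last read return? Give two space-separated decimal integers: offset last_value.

Read 1: bits[0:2] width=2 -> value=2 (bin 10); offset now 2 = byte 0 bit 2; 38 bits remain
Read 2: bits[2:10] width=8 -> value=12 (bin 00001100); offset now 10 = byte 1 bit 2; 30 bits remain
Read 3: bits[10:18] width=8 -> value=150 (bin 10010110); offset now 18 = byte 2 bit 2; 22 bits remain
Read 4: bits[18:26] width=8 -> value=79 (bin 01001111); offset now 26 = byte 3 bit 2; 14 bits remain
Read 5: bits[26:36] width=10 -> value=20 (bin 0000010100); offset now 36 = byte 4 bit 4; 4 bits remain

Answer: 36 20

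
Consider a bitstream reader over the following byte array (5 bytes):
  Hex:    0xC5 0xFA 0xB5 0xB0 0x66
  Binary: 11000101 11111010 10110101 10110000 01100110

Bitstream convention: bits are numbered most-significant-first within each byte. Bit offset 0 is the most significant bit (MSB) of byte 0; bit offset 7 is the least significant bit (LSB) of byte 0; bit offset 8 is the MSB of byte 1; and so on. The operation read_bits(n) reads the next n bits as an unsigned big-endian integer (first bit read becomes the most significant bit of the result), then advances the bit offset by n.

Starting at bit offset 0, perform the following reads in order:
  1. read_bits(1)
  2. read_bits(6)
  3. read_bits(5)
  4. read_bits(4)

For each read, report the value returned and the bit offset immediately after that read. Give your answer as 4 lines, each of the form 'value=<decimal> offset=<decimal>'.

Answer: value=1 offset=1
value=34 offset=7
value=31 offset=12
value=10 offset=16

Derivation:
Read 1: bits[0:1] width=1 -> value=1 (bin 1); offset now 1 = byte 0 bit 1; 39 bits remain
Read 2: bits[1:7] width=6 -> value=34 (bin 100010); offset now 7 = byte 0 bit 7; 33 bits remain
Read 3: bits[7:12] width=5 -> value=31 (bin 11111); offset now 12 = byte 1 bit 4; 28 bits remain
Read 4: bits[12:16] width=4 -> value=10 (bin 1010); offset now 16 = byte 2 bit 0; 24 bits remain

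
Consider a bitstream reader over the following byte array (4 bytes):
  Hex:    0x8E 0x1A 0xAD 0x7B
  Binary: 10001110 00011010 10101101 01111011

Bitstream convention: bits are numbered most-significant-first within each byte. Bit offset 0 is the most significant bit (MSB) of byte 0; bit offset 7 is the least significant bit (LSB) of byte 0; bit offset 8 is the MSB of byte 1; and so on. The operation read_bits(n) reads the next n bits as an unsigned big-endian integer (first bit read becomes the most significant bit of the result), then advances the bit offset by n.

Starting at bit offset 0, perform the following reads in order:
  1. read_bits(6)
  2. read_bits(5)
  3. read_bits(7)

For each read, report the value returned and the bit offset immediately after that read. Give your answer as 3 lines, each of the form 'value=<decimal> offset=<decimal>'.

Answer: value=35 offset=6
value=16 offset=11
value=106 offset=18

Derivation:
Read 1: bits[0:6] width=6 -> value=35 (bin 100011); offset now 6 = byte 0 bit 6; 26 bits remain
Read 2: bits[6:11] width=5 -> value=16 (bin 10000); offset now 11 = byte 1 bit 3; 21 bits remain
Read 3: bits[11:18] width=7 -> value=106 (bin 1101010); offset now 18 = byte 2 bit 2; 14 bits remain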